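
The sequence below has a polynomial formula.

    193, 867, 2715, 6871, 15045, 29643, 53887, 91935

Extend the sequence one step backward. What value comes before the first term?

First differences: 674, 1848, 4156, 8174, 14598, 24244, 38048
Second differences: 1174, 2308, 4018, 6424, 9646, 13804
Third differences: 1134, 1710, 2406, 3222, 4158
Fourth differences: 576, 696, 816, 936
Fifth differences: 120, 120, 120
The fifth differences are constant at 120.
Work back: 576 − 120 = 456;  1134 − 456 = 678;  1174 − 678 = 496;  674 − 496 = 178;  193 − 178 = 15

15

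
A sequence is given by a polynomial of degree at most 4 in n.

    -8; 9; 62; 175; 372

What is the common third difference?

D1: 17, 53, 113, 197
D2: 36, 60, 84
D3: 24, 24

24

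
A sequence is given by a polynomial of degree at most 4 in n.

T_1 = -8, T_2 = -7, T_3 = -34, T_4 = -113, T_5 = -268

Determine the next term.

-523

Δ: 1, -27, -79, -155
Δ²: -28, -52, -76
Δ³: -24, -24
Constant third difference = -24, so extend:
-76 − 24 = -100;  -155 − 100 = -255;  -268 − 255 = -523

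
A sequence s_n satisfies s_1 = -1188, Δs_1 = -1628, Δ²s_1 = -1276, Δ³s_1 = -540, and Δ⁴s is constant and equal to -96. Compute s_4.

-10440

Build the table forward from the leading diagonal:
D4: -96  -96  -96  -96
D3: -540  -636  -732  -828
D2: -1276  -1816  -2452  -3184
D1: -1628  -2904  -4720  -7172
s: -1188  -2816  -5720  -10440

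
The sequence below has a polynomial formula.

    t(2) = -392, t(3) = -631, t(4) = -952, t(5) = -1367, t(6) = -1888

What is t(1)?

-239, -321, -415, -521
-82, -94, -106
-12, -12
The third differences are constant at -12.
Work back: -82 + 12 = -70;  -239 + 70 = -169;  -392 + 169 = -223

-223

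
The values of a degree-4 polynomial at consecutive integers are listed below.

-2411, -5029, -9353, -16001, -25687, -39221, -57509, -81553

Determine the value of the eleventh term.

D1: -2618, -4324, -6648, -9686, -13534, -18288, -24044
D2: -1706, -2324, -3038, -3848, -4754, -5756
D3: -618, -714, -810, -906, -1002
D4: -96, -96, -96, -96
Fourth differences constant at -96.
-1002 − 96 = -1098;  -5756 − 1098 = -6854;  -24044 − 6854 = -30898;  -81553 − 30898 = -112451
-1098 − 96 = -1194;  -6854 − 1194 = -8048;  -30898 − 8048 = -38946;  -112451 − 38946 = -151397
-1194 − 96 = -1290;  -8048 − 1290 = -9338;  -38946 − 9338 = -48284;  -151397 − 48284 = -199681

-199681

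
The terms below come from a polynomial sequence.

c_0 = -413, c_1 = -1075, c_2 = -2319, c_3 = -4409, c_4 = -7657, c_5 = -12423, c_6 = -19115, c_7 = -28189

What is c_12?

-128609

D1: -662, -1244, -2090, -3248, -4766, -6692, -9074
D2: -582, -846, -1158, -1518, -1926, -2382
D3: -264, -312, -360, -408, -456
D4: -48, -48, -48, -48
Constant fourth difference = -48, so extend:
-456 − 48 = -504;  -2382 − 504 = -2886;  -9074 − 2886 = -11960;  -28189 − 11960 = -40149
-504 − 48 = -552;  -2886 − 552 = -3438;  -11960 − 3438 = -15398;  -40149 − 15398 = -55547
-552 − 48 = -600;  -3438 − 600 = -4038;  -15398 − 4038 = -19436;  -55547 − 19436 = -74983
-600 − 48 = -648;  -4038 − 648 = -4686;  -19436 − 4686 = -24122;  -74983 − 24122 = -99105
-648 − 48 = -696;  -4686 − 696 = -5382;  -24122 − 5382 = -29504;  -99105 − 29504 = -128609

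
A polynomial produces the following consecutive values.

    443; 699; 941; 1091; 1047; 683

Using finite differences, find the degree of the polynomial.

4

256, 242, 150, -44, -364
-14, -92, -194, -320
-78, -102, -126
-24, -24
The fourth differences are constant, so the polynomial has degree 4.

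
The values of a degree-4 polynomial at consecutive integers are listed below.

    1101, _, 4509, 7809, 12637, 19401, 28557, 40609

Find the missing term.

Using the last 6 terms:
3300  4828  6764  9156  12052
1528  1936  2392  2896
408  456  504
48  48
Constant fourth difference = 48.
Extend backward: 408 − 48 = 360;  1528 − 360 = 1168;  3300 − 1168 = 2132;  4509 − 2132 = 2377

2377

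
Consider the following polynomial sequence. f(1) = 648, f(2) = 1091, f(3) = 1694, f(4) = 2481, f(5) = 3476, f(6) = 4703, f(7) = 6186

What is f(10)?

12411

First differences: 443, 603, 787, 995, 1227, 1483
Second differences: 160, 184, 208, 232, 256
Third differences: 24, 24, 24, 24
Constant third difference = 24, so extend:
256 + 24 = 280;  1483 + 280 = 1763;  6186 + 1763 = 7949
280 + 24 = 304;  1763 + 304 = 2067;  7949 + 2067 = 10016
304 + 24 = 328;  2067 + 328 = 2395;  10016 + 2395 = 12411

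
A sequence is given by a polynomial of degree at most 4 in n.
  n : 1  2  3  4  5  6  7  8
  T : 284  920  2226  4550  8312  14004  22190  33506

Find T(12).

125310

636  1306  2324  3762  5692  8186  11316
670  1018  1438  1930  2494  3130
348  420  492  564  636
72  72  72  72
Constant fourth difference = 72, so extend:
636 + 72 = 708;  3130 + 708 = 3838;  11316 + 3838 = 15154;  33506 + 15154 = 48660
708 + 72 = 780;  3838 + 780 = 4618;  15154 + 4618 = 19772;  48660 + 19772 = 68432
780 + 72 = 852;  4618 + 852 = 5470;  19772 + 5470 = 25242;  68432 + 25242 = 93674
852 + 72 = 924;  5470 + 924 = 6394;  25242 + 6394 = 31636;  93674 + 31636 = 125310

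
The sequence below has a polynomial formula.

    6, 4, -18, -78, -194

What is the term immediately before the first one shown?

6

First differences: -2  -22  -60  -116
Second differences: -20  -38  -56
Third differences: -18  -18
The third differences are constant at -18.
Work back: -20 + 18 = -2;  -2 + 2 = 0;  6 + 0 = 6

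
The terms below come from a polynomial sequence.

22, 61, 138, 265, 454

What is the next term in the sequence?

717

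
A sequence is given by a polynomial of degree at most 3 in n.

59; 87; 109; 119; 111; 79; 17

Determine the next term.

-81

Δ: 28, 22, 10, -8, -32, -62
Δ²: -6, -12, -18, -24, -30
Δ³: -6, -6, -6, -6
Third differences constant at -6.
-30 − 6 = -36;  -62 − 36 = -98;  17 − 98 = -81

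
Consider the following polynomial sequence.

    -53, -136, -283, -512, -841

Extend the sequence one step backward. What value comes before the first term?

-16

-83, -147, -229, -329
-64, -82, -100
-18, -18
The third differences are constant at -18.
Work back: -64 + 18 = -46;  -83 + 46 = -37;  -53 + 37 = -16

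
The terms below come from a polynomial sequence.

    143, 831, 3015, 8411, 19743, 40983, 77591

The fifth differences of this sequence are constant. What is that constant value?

240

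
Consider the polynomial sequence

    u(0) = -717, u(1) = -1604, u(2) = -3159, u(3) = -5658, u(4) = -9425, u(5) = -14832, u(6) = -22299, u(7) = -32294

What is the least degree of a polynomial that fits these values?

4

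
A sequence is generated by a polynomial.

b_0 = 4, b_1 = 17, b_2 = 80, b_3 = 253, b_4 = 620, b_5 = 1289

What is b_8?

6548

Δ: 13 , 63 , 173 , 367 , 669
Δ²: 50 , 110 , 194 , 302
Δ³: 60 , 84 , 108
Δ⁴: 24 , 24
Fourth differences constant at 24.
108 + 24 = 132;  302 + 132 = 434;  669 + 434 = 1103;  1289 + 1103 = 2392
132 + 24 = 156;  434 + 156 = 590;  1103 + 590 = 1693;  2392 + 1693 = 4085
156 + 24 = 180;  590 + 180 = 770;  1693 + 770 = 2463;  4085 + 2463 = 6548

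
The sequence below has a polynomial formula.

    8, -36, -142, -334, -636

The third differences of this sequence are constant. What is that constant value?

D1: -44, -106, -192, -302
D2: -62, -86, -110
D3: -24, -24

-24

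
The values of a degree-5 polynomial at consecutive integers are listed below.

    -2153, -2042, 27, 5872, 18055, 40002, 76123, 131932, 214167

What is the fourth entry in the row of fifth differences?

120

First differences: 111, 2069, 5845, 12183, 21947, 36121, 55809, 82235
Second differences: 1958, 3776, 6338, 9764, 14174, 19688, 26426
Third differences: 1818, 2562, 3426, 4410, 5514, 6738
Fourth differences: 744, 864, 984, 1104, 1224
Fifth differences: 120, 120, 120, 120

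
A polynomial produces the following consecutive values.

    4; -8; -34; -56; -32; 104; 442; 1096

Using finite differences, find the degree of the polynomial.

-12, -26, -22, 24, 136, 338, 654
-14, 4, 46, 112, 202, 316
18, 42, 66, 90, 114
24, 24, 24, 24
The fourth differences are constant, so the polynomial has degree 4.

4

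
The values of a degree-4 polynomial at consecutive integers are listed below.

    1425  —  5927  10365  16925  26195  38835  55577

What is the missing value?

Using the last 6 terms:
Δ: 4438  6560  9270  12640  16742
Δ²: 2122  2710  3370  4102
Δ³: 588  660  732
Δ⁴: 72  72
Constant fourth difference = 72.
Extend backward: 588 − 72 = 516;  2122 − 516 = 1606;  4438 − 1606 = 2832;  5927 − 2832 = 3095

3095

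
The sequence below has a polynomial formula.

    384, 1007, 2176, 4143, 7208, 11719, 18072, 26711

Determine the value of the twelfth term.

Δ: 623, 1169, 1967, 3065, 4511, 6353, 8639
Δ²: 546, 798, 1098, 1446, 1842, 2286
Δ³: 252, 300, 348, 396, 444
Δ⁴: 48, 48, 48, 48
Fourth differences constant at 48.
444 + 48 = 492;  2286 + 492 = 2778;  8639 + 2778 = 11417;  26711 + 11417 = 38128
492 + 48 = 540;  2778 + 540 = 3318;  11417 + 3318 = 14735;  38128 + 14735 = 52863
540 + 48 = 588;  3318 + 588 = 3906;  14735 + 3906 = 18641;  52863 + 18641 = 71504
588 + 48 = 636;  3906 + 636 = 4542;  18641 + 4542 = 23183;  71504 + 23183 = 94687

94687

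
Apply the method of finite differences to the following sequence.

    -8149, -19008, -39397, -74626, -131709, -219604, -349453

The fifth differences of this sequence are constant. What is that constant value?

-240

D1: -10859, -20389, -35229, -57083, -87895, -129849
D2: -9530, -14840, -21854, -30812, -41954
D3: -5310, -7014, -8958, -11142
D4: -1704, -1944, -2184
D5: -240, -240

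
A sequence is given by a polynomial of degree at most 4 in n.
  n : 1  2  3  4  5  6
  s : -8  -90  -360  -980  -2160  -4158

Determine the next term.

Δ: -82  -270  -620  -1180  -1998
Δ²: -188  -350  -560  -818
Δ³: -162  -210  -258
Δ⁴: -48  -48
Constant fourth difference = -48, so extend:
-258 − 48 = -306;  -818 − 306 = -1124;  -1998 − 1124 = -3122;  -4158 − 3122 = -7280

-7280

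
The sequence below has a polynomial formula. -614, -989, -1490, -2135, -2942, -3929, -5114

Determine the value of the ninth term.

-8150

-375  -501  -645  -807  -987  -1185
-126  -144  -162  -180  -198
-18  -18  -18  -18
The third differences are constant (-18).
-198 − 18 = -216;  -1185 − 216 = -1401;  -5114 − 1401 = -6515
-216 − 18 = -234;  -1401 − 234 = -1635;  -6515 − 1635 = -8150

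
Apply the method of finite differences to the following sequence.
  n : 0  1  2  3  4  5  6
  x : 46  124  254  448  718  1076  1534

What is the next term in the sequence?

2104

D1: 78 , 130 , 194 , 270 , 358 , 458
D2: 52 , 64 , 76 , 88 , 100
D3: 12 , 12 , 12 , 12
Third differences constant at 12.
100 + 12 = 112;  458 + 112 = 570;  1534 + 570 = 2104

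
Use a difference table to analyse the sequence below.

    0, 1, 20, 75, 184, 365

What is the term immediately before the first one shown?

-1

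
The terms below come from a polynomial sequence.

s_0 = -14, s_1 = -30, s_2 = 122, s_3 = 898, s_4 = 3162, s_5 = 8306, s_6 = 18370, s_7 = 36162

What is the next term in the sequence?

65378

Δ: -16 , 152 , 776 , 2264 , 5144 , 10064 , 17792
Δ²: 168 , 624 , 1488 , 2880 , 4920 , 7728
Δ³: 456 , 864 , 1392 , 2040 , 2808
Δ⁴: 408 , 528 , 648 , 768
Δ⁵: 120 , 120 , 120
The fifth differences are constant (120).
768 + 120 = 888;  2808 + 888 = 3696;  7728 + 3696 = 11424;  17792 + 11424 = 29216;  36162 + 29216 = 65378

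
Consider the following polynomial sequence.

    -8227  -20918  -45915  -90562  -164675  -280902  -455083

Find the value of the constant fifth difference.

-360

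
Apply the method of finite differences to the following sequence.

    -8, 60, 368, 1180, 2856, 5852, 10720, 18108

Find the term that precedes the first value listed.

-4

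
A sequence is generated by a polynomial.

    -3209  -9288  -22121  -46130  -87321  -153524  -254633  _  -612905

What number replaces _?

-402846

Using the first 7 terms:
First differences: -6079, -12833, -24009, -41191, -66203, -101109
Second differences: -6754, -11176, -17182, -25012, -34906
Third differences: -4422, -6006, -7830, -9894
Fourth differences: -1584, -1824, -2064
Fifth differences: -240, -240
Constant fifth difference = -240.
Extend forward: -2064 − 240 = -2304;  -9894 − 2304 = -12198;  -34906 − 12198 = -47104;  -101109 − 47104 = -148213;  -254633 − 148213 = -402846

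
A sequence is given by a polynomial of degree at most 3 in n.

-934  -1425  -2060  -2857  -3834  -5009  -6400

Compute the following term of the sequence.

-491 , -635 , -797 , -977 , -1175 , -1391
-144 , -162 , -180 , -198 , -216
-18 , -18 , -18 , -18
Constant third difference = -18, so extend:
-216 − 18 = -234;  -1391 − 234 = -1625;  -6400 − 1625 = -8025

-8025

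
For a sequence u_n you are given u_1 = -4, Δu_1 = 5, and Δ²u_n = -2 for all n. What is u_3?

4

Build the table forward from the leading diagonal:
Second differences: -2, -2, -2
First differences: 5, 3, 1
u: -4, 1, 4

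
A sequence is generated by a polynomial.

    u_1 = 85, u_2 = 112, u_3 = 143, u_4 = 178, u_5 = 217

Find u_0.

62

27, 31, 35, 39
4, 4, 4
The second differences are constant at 4.
Work back: 27 − 4 = 23;  85 − 23 = 62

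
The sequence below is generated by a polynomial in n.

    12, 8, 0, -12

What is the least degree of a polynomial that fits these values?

Δ: -4, -8, -12
Δ²: -4, -4
The second differences are constant, so the polynomial has degree 2.

2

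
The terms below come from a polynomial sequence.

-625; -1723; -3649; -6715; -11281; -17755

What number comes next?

-26593

Δ: -1098 , -1926 , -3066 , -4566 , -6474
Δ²: -828 , -1140 , -1500 , -1908
Δ³: -312 , -360 , -408
Δ⁴: -48 , -48
The fourth differences are constant (-48).
-408 − 48 = -456;  -1908 − 456 = -2364;  -6474 − 2364 = -8838;  -17755 − 8838 = -26593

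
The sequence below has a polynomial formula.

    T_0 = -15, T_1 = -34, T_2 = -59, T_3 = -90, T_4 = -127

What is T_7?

Δ: -19, -25, -31, -37
Δ²: -6, -6, -6
The second differences are constant (-6).
-37 − 6 = -43;  -127 − 43 = -170
-43 − 6 = -49;  -170 − 49 = -219
-49 − 6 = -55;  -219 − 55 = -274

-274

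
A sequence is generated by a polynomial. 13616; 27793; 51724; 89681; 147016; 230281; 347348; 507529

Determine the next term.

D1: 14177 , 23931 , 37957 , 57335 , 83265 , 117067 , 160181
D2: 9754 , 14026 , 19378 , 25930 , 33802 , 43114
D3: 4272 , 5352 , 6552 , 7872 , 9312
D4: 1080 , 1200 , 1320 , 1440
D5: 120 , 120 , 120
Constant fifth difference = 120, so extend:
1440 + 120 = 1560;  9312 + 1560 = 10872;  43114 + 10872 = 53986;  160181 + 53986 = 214167;  507529 + 214167 = 721696

721696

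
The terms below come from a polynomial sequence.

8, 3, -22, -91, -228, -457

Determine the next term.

Δ: -5, -25, -69, -137, -229
Δ²: -20, -44, -68, -92
Δ³: -24, -24, -24
Third differences constant at -24.
-92 − 24 = -116;  -229 − 116 = -345;  -457 − 345 = -802

-802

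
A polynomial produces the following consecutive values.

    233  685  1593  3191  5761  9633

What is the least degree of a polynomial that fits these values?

4

452, 908, 1598, 2570, 3872
456, 690, 972, 1302
234, 282, 330
48, 48
The fourth differences are constant, so the polynomial has degree 4.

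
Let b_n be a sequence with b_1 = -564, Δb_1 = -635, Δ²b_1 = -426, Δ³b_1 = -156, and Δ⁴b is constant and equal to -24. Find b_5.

Build the table forward from the leading diagonal:
Fourth differences: -24  -24  -24  -24  -24
Third differences: -156  -180  -204  -228  -252
Second differences: -426  -582  -762  -966  -1194
First differences: -635  -1061  -1643  -2405  -3371
b: -564  -1199  -2260  -3903  -6308

-6308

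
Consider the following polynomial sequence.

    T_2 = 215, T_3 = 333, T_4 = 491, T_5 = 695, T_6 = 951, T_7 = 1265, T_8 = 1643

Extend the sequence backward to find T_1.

131

D1: 118  158  204  256  314  378
D2: 40  46  52  58  64
D3: 6  6  6  6
The third differences are constant at 6.
Work back: 40 − 6 = 34;  118 − 34 = 84;  215 − 84 = 131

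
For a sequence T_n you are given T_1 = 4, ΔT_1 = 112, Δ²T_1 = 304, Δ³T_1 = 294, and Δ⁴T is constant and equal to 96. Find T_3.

532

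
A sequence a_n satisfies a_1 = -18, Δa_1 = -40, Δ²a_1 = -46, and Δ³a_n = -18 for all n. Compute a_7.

-1308

Build the table forward from the leading diagonal:
D3: -18, -18, -18, -18, -18, -18, -18
D2: -46, -64, -82, -100, -118, -136, -154
D1: -40, -86, -150, -232, -332, -450, -586
a: -18, -58, -144, -294, -526, -858, -1308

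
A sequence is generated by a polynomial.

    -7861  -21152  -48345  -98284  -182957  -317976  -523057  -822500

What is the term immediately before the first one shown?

-13291, -27193, -49939, -84673, -135019, -205081, -299443
-13902, -22746, -34734, -50346, -70062, -94362
-8844, -11988, -15612, -19716, -24300
-3144, -3624, -4104, -4584
-480, -480, -480
The fifth differences are constant at -480.
Work back: -3144 + 480 = -2664;  -8844 + 2664 = -6180;  -13902 + 6180 = -7722;  -13291 + 7722 = -5569;  -7861 + 5569 = -2292

-2292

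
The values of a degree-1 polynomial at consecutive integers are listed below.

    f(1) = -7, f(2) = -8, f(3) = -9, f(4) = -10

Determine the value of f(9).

-1  -1  -1
Constant first difference = -1, so extend:
-10 − 1 = -11
-11 − 1 = -12
-12 − 1 = -13
-13 − 1 = -14
-14 − 1 = -15

-15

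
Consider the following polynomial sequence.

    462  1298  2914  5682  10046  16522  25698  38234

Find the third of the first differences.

2768

Δ: 836, 1616, 2768, 4364, 6476, 9176, 12536
Δ²: 780, 1152, 1596, 2112, 2700, 3360
Δ³: 372, 444, 516, 588, 660
Δ⁴: 72, 72, 72, 72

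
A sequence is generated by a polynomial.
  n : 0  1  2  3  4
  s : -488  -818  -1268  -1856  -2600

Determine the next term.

-3518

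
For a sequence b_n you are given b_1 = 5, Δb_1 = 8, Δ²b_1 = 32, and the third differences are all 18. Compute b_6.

Build the table forward from the leading diagonal:
D3: 18  18  18  18  18  18
D2: 32  50  68  86  104  122
D1: 8  40  90  158  244  348
b: 5  13  53  143  301  545

545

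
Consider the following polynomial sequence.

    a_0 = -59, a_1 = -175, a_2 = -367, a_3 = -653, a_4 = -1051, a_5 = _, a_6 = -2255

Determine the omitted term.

Using the first 5 terms:
First differences: -116  -192  -286  -398
Second differences: -76  -94  -112
Third differences: -18  -18
Constant third difference = -18.
Extend forward: -112 − 18 = -130;  -398 − 130 = -528;  -1051 − 528 = -1579

-1579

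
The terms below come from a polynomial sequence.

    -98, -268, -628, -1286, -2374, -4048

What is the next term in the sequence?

-170, -360, -658, -1088, -1674
-190, -298, -430, -586
-108, -132, -156
-24, -24
Constant fourth difference = -24, so extend:
-156 − 24 = -180;  -586 − 180 = -766;  -1674 − 766 = -2440;  -4048 − 2440 = -6488

-6488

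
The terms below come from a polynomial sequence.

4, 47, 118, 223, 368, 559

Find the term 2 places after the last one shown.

First differences: 43 , 71 , 105 , 145 , 191
Second differences: 28 , 34 , 40 , 46
Third differences: 6 , 6 , 6
Third differences constant at 6.
46 + 6 = 52;  191 + 52 = 243;  559 + 243 = 802
52 + 6 = 58;  243 + 58 = 301;  802 + 301 = 1103

1103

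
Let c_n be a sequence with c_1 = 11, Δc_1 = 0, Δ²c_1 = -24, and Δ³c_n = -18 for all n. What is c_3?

-13

Build the table forward from the leading diagonal:
Δ³: -18, -18, -18
Δ²: -24, -42, -60
Δ: 0, -24, -66
c: 11, 11, -13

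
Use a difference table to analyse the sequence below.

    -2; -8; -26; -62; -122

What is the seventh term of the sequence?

Δ: -6  -18  -36  -60
Δ²: -12  -18  -24
Δ³: -6  -6
The third differences are constant (-6).
-24 − 6 = -30;  -60 − 30 = -90;  -122 − 90 = -212
-30 − 6 = -36;  -90 − 36 = -126;  -212 − 126 = -338

-338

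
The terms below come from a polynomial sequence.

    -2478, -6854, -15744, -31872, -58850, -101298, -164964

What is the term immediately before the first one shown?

-660

-4376  -8890  -16128  -26978  -42448  -63666
-4514  -7238  -10850  -15470  -21218
-2724  -3612  -4620  -5748
-888  -1008  -1128
-120  -120
The fifth differences are constant at -120.
Work back: -888 + 120 = -768;  -2724 + 768 = -1956;  -4514 + 1956 = -2558;  -4376 + 2558 = -1818;  -2478 + 1818 = -660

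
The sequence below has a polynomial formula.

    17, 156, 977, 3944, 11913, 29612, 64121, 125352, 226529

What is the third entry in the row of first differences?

First differences: 139, 821, 2967, 7969, 17699, 34509, 61231, 101177
Second differences: 682, 2146, 5002, 9730, 16810, 26722, 39946
Third differences: 1464, 2856, 4728, 7080, 9912, 13224
Fourth differences: 1392, 1872, 2352, 2832, 3312
Fifth differences: 480, 480, 480, 480

2967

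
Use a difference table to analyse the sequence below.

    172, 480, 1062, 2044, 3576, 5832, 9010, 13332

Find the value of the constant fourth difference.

D1: 308, 582, 982, 1532, 2256, 3178, 4322
D2: 274, 400, 550, 724, 922, 1144
D3: 126, 150, 174, 198, 222
D4: 24, 24, 24, 24

24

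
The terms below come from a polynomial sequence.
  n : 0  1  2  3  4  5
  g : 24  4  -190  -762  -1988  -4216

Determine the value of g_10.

-47606

Δ: -20, -194, -572, -1226, -2228
Δ²: -174, -378, -654, -1002
Δ³: -204, -276, -348
Δ⁴: -72, -72
Fourth differences constant at -72.
-348 − 72 = -420;  -1002 − 420 = -1422;  -2228 − 1422 = -3650;  -4216 − 3650 = -7866
-420 − 72 = -492;  -1422 − 492 = -1914;  -3650 − 1914 = -5564;  -7866 − 5564 = -13430
-492 − 72 = -564;  -1914 − 564 = -2478;  -5564 − 2478 = -8042;  -13430 − 8042 = -21472
-564 − 72 = -636;  -2478 − 636 = -3114;  -8042 − 3114 = -11156;  -21472 − 11156 = -32628
-636 − 72 = -708;  -3114 − 708 = -3822;  -11156 − 3822 = -14978;  -32628 − 14978 = -47606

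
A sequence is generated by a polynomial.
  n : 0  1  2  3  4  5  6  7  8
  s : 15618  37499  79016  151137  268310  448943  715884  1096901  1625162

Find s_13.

8074487

First differences: 21881 , 41517 , 72121 , 117173 , 180633 , 266941 , 381017 , 528261
Second differences: 19636 , 30604 , 45052 , 63460 , 86308 , 114076 , 147244
Third differences: 10968 , 14448 , 18408 , 22848 , 27768 , 33168
Fourth differences: 3480 , 3960 , 4440 , 4920 , 5400
Fifth differences: 480 , 480 , 480 , 480
The fifth differences are constant (480).
5400 + 480 = 5880;  33168 + 5880 = 39048;  147244 + 39048 = 186292;  528261 + 186292 = 714553;  1625162 + 714553 = 2339715
5880 + 480 = 6360;  39048 + 6360 = 45408;  186292 + 45408 = 231700;  714553 + 231700 = 946253;  2339715 + 946253 = 3285968
6360 + 480 = 6840;  45408 + 6840 = 52248;  231700 + 52248 = 283948;  946253 + 283948 = 1230201;  3285968 + 1230201 = 4516169
6840 + 480 = 7320;  52248 + 7320 = 59568;  283948 + 59568 = 343516;  1230201 + 343516 = 1573717;  4516169 + 1573717 = 6089886
7320 + 480 = 7800;  59568 + 7800 = 67368;  343516 + 67368 = 410884;  1573717 + 410884 = 1984601;  6089886 + 1984601 = 8074487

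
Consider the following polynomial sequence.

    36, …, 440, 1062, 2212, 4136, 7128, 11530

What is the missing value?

148

Using the last 6 terms:
Δ: 622, 1150, 1924, 2992, 4402
Δ²: 528, 774, 1068, 1410
Δ³: 246, 294, 342
Δ⁴: 48, 48
Constant fourth difference = 48.
Extend backward: 246 − 48 = 198;  528 − 198 = 330;  622 − 330 = 292;  440 − 292 = 148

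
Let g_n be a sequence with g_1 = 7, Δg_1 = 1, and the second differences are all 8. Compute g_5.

59

Build the table forward from the leading diagonal:
Second differences: 8  8  8  8  8
First differences: 1  9  17  25  33
g: 7  8  17  34  59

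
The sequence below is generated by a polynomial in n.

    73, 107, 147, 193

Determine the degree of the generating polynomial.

2

D1: 34, 40, 46
D2: 6, 6
The second differences are constant, so the polynomial has degree 2.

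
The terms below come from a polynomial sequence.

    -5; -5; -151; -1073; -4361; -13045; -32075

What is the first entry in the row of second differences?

-146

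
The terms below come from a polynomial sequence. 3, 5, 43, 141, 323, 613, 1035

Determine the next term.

1613

First differences: 2, 38, 98, 182, 290, 422
Second differences: 36, 60, 84, 108, 132
Third differences: 24, 24, 24, 24
Third differences constant at 24.
132 + 24 = 156;  422 + 156 = 578;  1035 + 578 = 1613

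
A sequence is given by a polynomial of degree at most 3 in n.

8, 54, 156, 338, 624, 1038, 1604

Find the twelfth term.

46 , 102 , 182 , 286 , 414 , 566
56 , 80 , 104 , 128 , 152
24 , 24 , 24 , 24
Third differences constant at 24.
152 + 24 = 176;  566 + 176 = 742;  1604 + 742 = 2346
176 + 24 = 200;  742 + 200 = 942;  2346 + 942 = 3288
200 + 24 = 224;  942 + 224 = 1166;  3288 + 1166 = 4454
224 + 24 = 248;  1166 + 248 = 1414;  4454 + 1414 = 5868
248 + 24 = 272;  1414 + 272 = 1686;  5868 + 1686 = 7554

7554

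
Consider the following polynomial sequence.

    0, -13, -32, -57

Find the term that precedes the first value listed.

-13  -19  -25
-6  -6
The second differences are constant at -6.
Work back: -13 + 6 = -7;  0 + 7 = 7

7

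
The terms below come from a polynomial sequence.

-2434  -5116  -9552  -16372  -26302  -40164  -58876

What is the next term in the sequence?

-83452

First differences: -2682  -4436  -6820  -9930  -13862  -18712
Second differences: -1754  -2384  -3110  -3932  -4850
Third differences: -630  -726  -822  -918
Fourth differences: -96  -96  -96
Constant fourth difference = -96, so extend:
-918 − 96 = -1014;  -4850 − 1014 = -5864;  -18712 − 5864 = -24576;  -58876 − 24576 = -83452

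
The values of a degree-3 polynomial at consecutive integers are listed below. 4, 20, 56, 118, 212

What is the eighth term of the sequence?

First differences: 16, 36, 62, 94
Second differences: 20, 26, 32
Third differences: 6, 6
Constant third difference = 6, so extend:
32 + 6 = 38;  94 + 38 = 132;  212 + 132 = 344
38 + 6 = 44;  132 + 44 = 176;  344 + 176 = 520
44 + 6 = 50;  176 + 50 = 226;  520 + 226 = 746

746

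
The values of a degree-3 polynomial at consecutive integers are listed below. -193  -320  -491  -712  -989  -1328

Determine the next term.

-1735

D1: -127  -171  -221  -277  -339
D2: -44  -50  -56  -62
D3: -6  -6  -6
The third differences are constant (-6).
-62 − 6 = -68;  -339 − 68 = -407;  -1328 − 407 = -1735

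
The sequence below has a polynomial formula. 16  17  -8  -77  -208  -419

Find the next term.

-728

D1: 1, -25, -69, -131, -211
D2: -26, -44, -62, -80
D3: -18, -18, -18
The third differences are constant (-18).
-80 − 18 = -98;  -211 − 98 = -309;  -419 − 309 = -728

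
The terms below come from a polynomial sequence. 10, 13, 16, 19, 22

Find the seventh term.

D1: 3, 3, 3, 3
First differences constant at 3.
22 + 3 = 25
25 + 3 = 28

28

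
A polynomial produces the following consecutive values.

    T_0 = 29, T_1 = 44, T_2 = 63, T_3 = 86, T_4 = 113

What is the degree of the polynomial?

Δ: 15, 19, 23, 27
Δ²: 4, 4, 4
The second differences are constant, so the polynomial has degree 2.

2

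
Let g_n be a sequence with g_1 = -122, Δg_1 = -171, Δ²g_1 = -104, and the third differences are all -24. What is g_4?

Build the table forward from the leading diagonal:
Δ³: -24, -24, -24, -24
Δ²: -104, -128, -152, -176
Δ: -171, -275, -403, -555
g: -122, -293, -568, -971

-971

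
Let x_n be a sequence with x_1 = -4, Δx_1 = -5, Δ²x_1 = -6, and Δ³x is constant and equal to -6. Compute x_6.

Build the table forward from the leading diagonal:
Δ³: -6, -6, -6, -6, -6, -6
Δ²: -6, -12, -18, -24, -30, -36
Δ: -5, -11, -23, -41, -65, -95
x: -4, -9, -20, -43, -84, -149

-149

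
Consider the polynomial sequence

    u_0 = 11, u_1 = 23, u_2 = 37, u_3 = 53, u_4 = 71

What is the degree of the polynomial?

2

First differences: 12, 14, 16, 18
Second differences: 2, 2, 2
The second differences are constant, so the polynomial has degree 2.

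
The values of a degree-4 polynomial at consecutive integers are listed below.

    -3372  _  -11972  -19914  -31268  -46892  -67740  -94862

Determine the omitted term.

-6680

Using the last 6 terms:
D1: -7942  -11354  -15624  -20848  -27122
D2: -3412  -4270  -5224  -6274
D3: -858  -954  -1050
D4: -96  -96
Constant fourth difference = -96.
Extend backward: -858 + 96 = -762;  -3412 + 762 = -2650;  -7942 + 2650 = -5292;  -11972 + 5292 = -6680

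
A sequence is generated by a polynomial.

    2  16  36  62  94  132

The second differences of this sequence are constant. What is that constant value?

6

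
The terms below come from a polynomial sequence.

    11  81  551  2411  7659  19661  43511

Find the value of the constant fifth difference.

First differences: 70, 470, 1860, 5248, 12002, 23850
Second differences: 400, 1390, 3388, 6754, 11848
Third differences: 990, 1998, 3366, 5094
Fourth differences: 1008, 1368, 1728
Fifth differences: 360, 360

360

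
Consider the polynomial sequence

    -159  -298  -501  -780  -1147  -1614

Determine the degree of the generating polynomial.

D1: -139, -203, -279, -367, -467
D2: -64, -76, -88, -100
D3: -12, -12, -12
The third differences are constant, so the polynomial has degree 3.

3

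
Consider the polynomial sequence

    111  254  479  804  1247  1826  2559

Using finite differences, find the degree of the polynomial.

3

Δ: 143, 225, 325, 443, 579, 733
Δ²: 82, 100, 118, 136, 154
Δ³: 18, 18, 18, 18
The third differences are constant, so the polynomial has degree 3.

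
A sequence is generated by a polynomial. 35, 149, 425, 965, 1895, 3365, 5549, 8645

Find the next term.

12875

Δ: 114, 276, 540, 930, 1470, 2184, 3096
Δ²: 162, 264, 390, 540, 714, 912
Δ³: 102, 126, 150, 174, 198
Δ⁴: 24, 24, 24, 24
The fourth differences are constant (24).
198 + 24 = 222;  912 + 222 = 1134;  3096 + 1134 = 4230;  8645 + 4230 = 12875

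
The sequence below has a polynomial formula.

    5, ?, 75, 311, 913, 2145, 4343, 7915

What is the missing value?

13

Using the last 6 terms:
236  602  1232  2198  3572
366  630  966  1374
264  336  408
72  72
Constant fourth difference = 72.
Extend backward: 264 − 72 = 192;  366 − 192 = 174;  236 − 174 = 62;  75 − 62 = 13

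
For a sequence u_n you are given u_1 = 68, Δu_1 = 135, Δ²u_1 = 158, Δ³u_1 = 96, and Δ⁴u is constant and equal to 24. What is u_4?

Build the table forward from the leading diagonal:
D4: 24  24  24  24
D3: 96  120  144  168
D2: 158  254  374  518
D1: 135  293  547  921
u: 68  203  496  1043

1043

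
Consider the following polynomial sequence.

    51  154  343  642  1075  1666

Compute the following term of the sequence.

2439

D1: 103 , 189 , 299 , 433 , 591
D2: 86 , 110 , 134 , 158
D3: 24 , 24 , 24
Third differences constant at 24.
158 + 24 = 182;  591 + 182 = 773;  1666 + 773 = 2439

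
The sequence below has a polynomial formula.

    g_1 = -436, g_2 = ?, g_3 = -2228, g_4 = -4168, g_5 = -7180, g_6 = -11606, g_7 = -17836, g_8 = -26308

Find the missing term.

Using the last 6 terms:
-1940  -3012  -4426  -6230  -8472
-1072  -1414  -1804  -2242
-342  -390  -438
-48  -48
Constant fourth difference = -48.
Extend backward: -342 + 48 = -294;  -1072 + 294 = -778;  -1940 + 778 = -1162;  -2228 + 1162 = -1066

-1066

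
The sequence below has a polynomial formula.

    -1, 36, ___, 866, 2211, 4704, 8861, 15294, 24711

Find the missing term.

249

Using the last 6 terms:
Δ: 1345  2493  4157  6433  9417
Δ²: 1148  1664  2276  2984
Δ³: 516  612  708
Δ⁴: 96  96
Constant fourth difference = 96.
Extend backward: 516 − 96 = 420;  1148 − 420 = 728;  1345 − 728 = 617;  866 − 617 = 249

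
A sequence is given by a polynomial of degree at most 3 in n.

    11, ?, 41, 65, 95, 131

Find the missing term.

Using the last 4 terms:
Δ: 24  30  36
Δ²: 6  6
Constant second difference = 6.
Extend backward: 24 − 6 = 18;  41 − 18 = 23

23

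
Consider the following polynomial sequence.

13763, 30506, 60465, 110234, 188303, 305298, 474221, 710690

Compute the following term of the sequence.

D1: 16743  29959  49769  78069  116995  168923  236469
D2: 13216  19810  28300  38926  51928  67546
D3: 6594  8490  10626  13002  15618
D4: 1896  2136  2376  2616
D5: 240  240  240
Constant fifth difference = 240, so extend:
2616 + 240 = 2856;  15618 + 2856 = 18474;  67546 + 18474 = 86020;  236469 + 86020 = 322489;  710690 + 322489 = 1033179

1033179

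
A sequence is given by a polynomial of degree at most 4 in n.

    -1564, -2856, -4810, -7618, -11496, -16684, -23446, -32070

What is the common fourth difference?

D1: -1292, -1954, -2808, -3878, -5188, -6762, -8624
D2: -662, -854, -1070, -1310, -1574, -1862
D3: -192, -216, -240, -264, -288
D4: -24, -24, -24, -24

-24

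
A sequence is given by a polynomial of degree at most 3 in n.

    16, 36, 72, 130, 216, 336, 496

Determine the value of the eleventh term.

First differences: 20  36  58  86  120  160
Second differences: 16  22  28  34  40
Third differences: 6  6  6  6
The third differences are constant (6).
40 + 6 = 46;  160 + 46 = 206;  496 + 206 = 702
46 + 6 = 52;  206 + 52 = 258;  702 + 258 = 960
52 + 6 = 58;  258 + 58 = 316;  960 + 316 = 1276
58 + 6 = 64;  316 + 64 = 380;  1276 + 380 = 1656

1656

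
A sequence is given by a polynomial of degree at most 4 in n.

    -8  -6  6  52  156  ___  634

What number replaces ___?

Using the first 5 terms:
D1: 2, 12, 46, 104
D2: 10, 34, 58
D3: 24, 24
Constant third difference = 24.
Extend forward: 58 + 24 = 82;  104 + 82 = 186;  156 + 186 = 342

342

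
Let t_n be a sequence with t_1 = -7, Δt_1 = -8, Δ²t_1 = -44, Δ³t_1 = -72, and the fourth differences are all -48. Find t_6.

-1447

Build the table forward from the leading diagonal:
Δ⁴: -48, -48, -48, -48, -48, -48
Δ³: -72, -120, -168, -216, -264, -312
Δ²: -44, -116, -236, -404, -620, -884
Δ: -8, -52, -168, -404, -808, -1428
t: -7, -15, -67, -235, -639, -1447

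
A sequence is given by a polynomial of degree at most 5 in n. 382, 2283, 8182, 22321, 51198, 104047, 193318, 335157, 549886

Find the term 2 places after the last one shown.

1303062

1901 , 5899 , 14139 , 28877 , 52849 , 89271 , 141839 , 214729
3998 , 8240 , 14738 , 23972 , 36422 , 52568 , 72890
4242 , 6498 , 9234 , 12450 , 16146 , 20322
2256 , 2736 , 3216 , 3696 , 4176
480 , 480 , 480 , 480
The fifth differences are constant (480).
4176 + 480 = 4656;  20322 + 4656 = 24978;  72890 + 24978 = 97868;  214729 + 97868 = 312597;  549886 + 312597 = 862483
4656 + 480 = 5136;  24978 + 5136 = 30114;  97868 + 30114 = 127982;  312597 + 127982 = 440579;  862483 + 440579 = 1303062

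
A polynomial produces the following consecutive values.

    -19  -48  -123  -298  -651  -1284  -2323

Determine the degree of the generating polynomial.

First differences: -29, -75, -175, -353, -633, -1039
Second differences: -46, -100, -178, -280, -406
Third differences: -54, -78, -102, -126
Fourth differences: -24, -24, -24
The fourth differences are constant, so the polynomial has degree 4.

4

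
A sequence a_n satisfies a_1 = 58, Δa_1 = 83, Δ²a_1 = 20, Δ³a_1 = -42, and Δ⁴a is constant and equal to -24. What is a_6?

133

Build the table forward from the leading diagonal:
Δ⁴: -24  -24  -24  -24  -24  -24
Δ³: -42  -66  -90  -114  -138  -162
Δ²: 20  -22  -88  -178  -292  -430
Δ: 83  103  81  -7  -185  -477
a: 58  141  244  325  318  133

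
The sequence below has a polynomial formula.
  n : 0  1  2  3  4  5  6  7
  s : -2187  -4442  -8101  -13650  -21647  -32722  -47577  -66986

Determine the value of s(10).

-2255, -3659, -5549, -7997, -11075, -14855, -19409
-1404, -1890, -2448, -3078, -3780, -4554
-486, -558, -630, -702, -774
-72, -72, -72, -72
Constant fourth difference = -72, so extend:
-774 − 72 = -846;  -4554 − 846 = -5400;  -19409 − 5400 = -24809;  -66986 − 24809 = -91795
-846 − 72 = -918;  -5400 − 918 = -6318;  -24809 − 6318 = -31127;  -91795 − 31127 = -122922
-918 − 72 = -990;  -6318 − 990 = -7308;  -31127 − 7308 = -38435;  -122922 − 38435 = -161357

-161357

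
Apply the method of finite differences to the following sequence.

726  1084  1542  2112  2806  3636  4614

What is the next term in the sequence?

5752

D1: 358, 458, 570, 694, 830, 978
D2: 100, 112, 124, 136, 148
D3: 12, 12, 12, 12
The third differences are constant (12).
148 + 12 = 160;  978 + 160 = 1138;  4614 + 1138 = 5752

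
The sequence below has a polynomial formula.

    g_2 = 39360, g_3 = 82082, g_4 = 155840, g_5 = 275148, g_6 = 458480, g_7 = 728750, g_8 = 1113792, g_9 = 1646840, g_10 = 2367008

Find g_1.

16640

First differences: 42722  73758  119308  183332  270270  385042  533048  720168
Second differences: 31036  45550  64024  86938  114772  148006  187120
Third differences: 14514  18474  22914  27834  33234  39114
Fourth differences: 3960  4440  4920  5400  5880
Fifth differences: 480  480  480  480
The fifth differences are constant at 480.
Work back: 3960 − 480 = 3480;  14514 − 3480 = 11034;  31036 − 11034 = 20002;  42722 − 20002 = 22720;  39360 − 22720 = 16640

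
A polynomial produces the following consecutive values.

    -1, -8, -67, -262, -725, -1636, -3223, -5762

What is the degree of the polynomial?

First differences: -7, -59, -195, -463, -911, -1587, -2539
Second differences: -52, -136, -268, -448, -676, -952
Third differences: -84, -132, -180, -228, -276
Fourth differences: -48, -48, -48, -48
The fourth differences are constant, so the polynomial has degree 4.

4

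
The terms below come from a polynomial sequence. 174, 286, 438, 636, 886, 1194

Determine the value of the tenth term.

D1: 112 , 152 , 198 , 250 , 308
D2: 40 , 46 , 52 , 58
D3: 6 , 6 , 6
Constant third difference = 6, so extend:
58 + 6 = 64;  308 + 64 = 372;  1194 + 372 = 1566
64 + 6 = 70;  372 + 70 = 442;  1566 + 442 = 2008
70 + 6 = 76;  442 + 76 = 518;  2008 + 518 = 2526
76 + 6 = 82;  518 + 82 = 600;  2526 + 600 = 3126

3126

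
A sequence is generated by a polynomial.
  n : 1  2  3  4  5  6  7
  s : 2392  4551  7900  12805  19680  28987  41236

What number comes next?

D1: 2159 , 3349 , 4905 , 6875 , 9307 , 12249
D2: 1190 , 1556 , 1970 , 2432 , 2942
D3: 366 , 414 , 462 , 510
D4: 48 , 48 , 48
The fourth differences are constant (48).
510 + 48 = 558;  2942 + 558 = 3500;  12249 + 3500 = 15749;  41236 + 15749 = 56985

56985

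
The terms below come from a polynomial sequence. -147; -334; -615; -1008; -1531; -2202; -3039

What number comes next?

-4060

First differences: -187, -281, -393, -523, -671, -837
Second differences: -94, -112, -130, -148, -166
Third differences: -18, -18, -18, -18
Third differences constant at -18.
-166 − 18 = -184;  -837 − 184 = -1021;  -3039 − 1021 = -4060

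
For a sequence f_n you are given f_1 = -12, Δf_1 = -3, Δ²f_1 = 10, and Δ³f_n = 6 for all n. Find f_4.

15

Build the table forward from the leading diagonal:
Δ³: 6, 6, 6, 6
Δ²: 10, 16, 22, 28
Δ: -3, 7, 23, 45
f: -12, -15, -8, 15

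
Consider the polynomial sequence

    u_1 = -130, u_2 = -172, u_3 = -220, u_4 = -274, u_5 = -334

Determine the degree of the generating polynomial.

D1: -42, -48, -54, -60
D2: -6, -6, -6
The second differences are constant, so the polynomial has degree 2.

2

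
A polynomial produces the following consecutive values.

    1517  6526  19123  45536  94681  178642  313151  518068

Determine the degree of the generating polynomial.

Δ: 5009, 12597, 26413, 49145, 83961, 134509, 204917
Δ²: 7588, 13816, 22732, 34816, 50548, 70408
Δ³: 6228, 8916, 12084, 15732, 19860
Δ⁴: 2688, 3168, 3648, 4128
Δ⁵: 480, 480, 480
The fifth differences are constant, so the polynomial has degree 5.

5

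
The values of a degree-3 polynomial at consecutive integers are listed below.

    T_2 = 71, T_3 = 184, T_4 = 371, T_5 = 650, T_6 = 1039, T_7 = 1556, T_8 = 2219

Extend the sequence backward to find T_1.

D1: 113, 187, 279, 389, 517, 663
D2: 74, 92, 110, 128, 146
D3: 18, 18, 18, 18
The third differences are constant at 18.
Work back: 74 − 18 = 56;  113 − 56 = 57;  71 − 57 = 14

14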